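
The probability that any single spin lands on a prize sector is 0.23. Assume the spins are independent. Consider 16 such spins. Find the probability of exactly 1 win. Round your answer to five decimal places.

0.07298

X ~ Binomial(n=16, p=0.23).
P(X=1) = C(16,1) · p^1 · (1−p)^15
= 16 · 0.23 · 0.019832 = 0.0729808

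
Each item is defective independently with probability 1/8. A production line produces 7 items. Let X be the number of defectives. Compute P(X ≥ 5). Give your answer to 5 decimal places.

0.00051

X ~ Binomial(7, 0.125); P(X ≥ 5) = Σ C(7,k) p^k (1−p)^(7−k) over k:
  k=5: C(7,5)·0.125^5·0.875^2 = 0.0004907
  k=6: C(7,6)·0.125^6·0.875^1 = 0.0000234
  k=7: C(7,7)·0.125^7·0.875^0 = 0.0000005
Total = 0.0005145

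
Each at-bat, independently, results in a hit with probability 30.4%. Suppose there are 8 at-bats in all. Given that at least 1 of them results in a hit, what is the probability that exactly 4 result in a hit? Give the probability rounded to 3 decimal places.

X ~ Binomial(8, 0.304). Want P(X=4 | X≥1) = P(X=4) / P(X≥1).
P(X=4) = C(8,4)·0.304^4·0.696^4 = 0.14029
P(X≥1) = 1 − 0.05506 = 0.94494
Ratio = 0.14029 / 0.94494 = 0.14847

0.148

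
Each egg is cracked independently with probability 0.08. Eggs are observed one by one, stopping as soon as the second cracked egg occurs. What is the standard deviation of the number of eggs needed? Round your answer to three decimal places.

16.956

Y = total eggs until the second success; negative binomial with r=2, p=0.08.
SD(Y) = √[r(1−p)/p²] = √(287.50000) = 16.95582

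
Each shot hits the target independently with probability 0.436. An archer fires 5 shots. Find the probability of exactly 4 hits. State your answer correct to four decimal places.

X ~ Binomial(n=5, p=0.436).
P(X=4) = C(5,4) · p^4 · (1−p)^1
= 5 · 0.036136 · 0.564 = 0.101905

0.1019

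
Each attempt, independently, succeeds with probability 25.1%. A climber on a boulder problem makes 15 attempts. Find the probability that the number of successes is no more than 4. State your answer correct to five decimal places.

0.68318

X ~ Binomial(15, 0.251); P(X ≤ 4) = Σ C(15,k) p^k (1−p)^(15−k) over k:
  k=0: C(15,0)·0.251^0·0.749^15 = 0.0130987
  k=1: C(15,1)·0.251^1·0.749^14 = 0.0658431
  k=2: C(15,2)·0.251^2·0.749^13 = 0.1544544
  k=3: C(15,3)·0.251^3·0.749^12 = 0.2242923
  k=4: C(15,4)·0.251^4·0.749^11 = 0.2254901
Total = 0.6831787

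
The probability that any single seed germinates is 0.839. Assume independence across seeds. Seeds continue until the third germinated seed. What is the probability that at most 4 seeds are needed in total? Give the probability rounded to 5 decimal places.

Finishing within 4 seeds ⇔ at least 3 successes in the first 4. With X ~ Binomial(4, 0.839), P(Y ≤ 4) = 1 − P(X ≤ 2).
  k=0: C(4,0)·0.839^0·0.161^4 = 0.0006719
  k=1: C(4,1)·0.839^1·0.161^3 = 0.0140055
  k=2: C(4,2)·0.839^2·0.161^2 = 0.1094780
1 − 0.1241554 = 0.8758446

0.87584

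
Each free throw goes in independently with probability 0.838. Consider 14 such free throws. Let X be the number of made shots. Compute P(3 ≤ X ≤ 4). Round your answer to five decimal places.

X ~ Binomial(14, 0.838); P(3 ≤ X ≤ 4) = Σ C(14,k) p^k (1−p)^(14−k) over k:
  k=3: C(14,3)·0.838^3·0.162^11 = 0.0000004
  k=4: C(14,4)·0.838^4·0.162^10 = 0.0000061
Total = 0.0000066

0.00001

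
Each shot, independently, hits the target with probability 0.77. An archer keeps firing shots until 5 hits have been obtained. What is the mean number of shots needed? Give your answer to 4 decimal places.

6.4935

Y = total shots until the fifth success; negative binomial with r=5, p=0.77.
E[Y] = r / p = 5 / 0.77 = 6.493506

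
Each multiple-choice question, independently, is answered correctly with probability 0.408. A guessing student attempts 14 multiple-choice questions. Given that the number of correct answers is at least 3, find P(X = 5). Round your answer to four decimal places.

X ~ Binomial(14, 0.408). Want P(X=5 | X≥3) = P(X=5) / P(X≥3).
P(X=5) = C(14,5)·0.408^5·0.592^9 = 0.202144
P(X≥3) = 1 − 0.000649 − 0.006266 − 0.028069 = 0.965016
Ratio = 0.202144 / 0.965016 = 0.209472

0.2095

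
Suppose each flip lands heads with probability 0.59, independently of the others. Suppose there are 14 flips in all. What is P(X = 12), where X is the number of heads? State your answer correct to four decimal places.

0.0272

X ~ Binomial(n=14, p=0.59).
P(X=12) = C(14,12) · p^12 · (1−p)^2
= 91 · 0.0017792 · 0.1681 = 0.027217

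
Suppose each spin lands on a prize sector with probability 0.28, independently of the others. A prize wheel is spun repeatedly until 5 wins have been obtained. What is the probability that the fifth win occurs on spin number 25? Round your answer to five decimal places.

0.02563

Y = trial on which the fifth success occurs; negative binomial, r=5, p=0.28.
P(Y=25) = C(24,4) · p^5 · (1−p)^20
= 10626 · 0.001721 · 0.0014017 = 0.0256336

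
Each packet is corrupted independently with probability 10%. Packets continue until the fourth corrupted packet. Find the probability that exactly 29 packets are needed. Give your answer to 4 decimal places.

0.0235

Y = trial on which the fourth success occurs; negative binomial, r=4, p=0.10.
P(Y=29) = C(28,3) · p^4 · (1−p)^25
= 3276 · 0.0001 · 0.07179 = 0.023518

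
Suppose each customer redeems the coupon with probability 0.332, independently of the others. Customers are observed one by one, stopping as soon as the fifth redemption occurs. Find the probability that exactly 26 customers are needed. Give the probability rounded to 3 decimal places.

0.011

Y = trial on which the fifth success occurs; negative binomial, r=5, p=0.332.
P(Y=26) = C(25,4) · p^5 · (1−p)^21
= 12650 · 0.0040336 · 0.00020908 = 0.01067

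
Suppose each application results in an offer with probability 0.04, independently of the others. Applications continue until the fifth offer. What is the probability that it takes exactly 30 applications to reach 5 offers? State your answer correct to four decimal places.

0.0009

Y = trial on which the fifth success occurs; negative binomial, r=5, p=0.04.
P(Y=30) = C(29,4) · p^5 · (1−p)^25
= 23751 · 1.024e-07 · 0.3604 = 0.000877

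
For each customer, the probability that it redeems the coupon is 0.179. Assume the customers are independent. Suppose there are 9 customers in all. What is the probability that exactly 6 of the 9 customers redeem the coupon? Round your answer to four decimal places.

X ~ Binomial(n=9, p=0.179).
P(X=6) = C(9,6) · p^6 · (1−p)^3
= 84 · 3.2894e-05 · 0.55339 = 0.001529

0.0015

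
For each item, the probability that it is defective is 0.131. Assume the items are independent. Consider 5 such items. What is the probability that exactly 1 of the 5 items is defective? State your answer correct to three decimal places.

X ~ Binomial(n=5, p=0.131).
P(X=1) = C(5,1) · p^1 · (1−p)^4
= 5 · 0.131 · 0.57027 = 0.37353

0.374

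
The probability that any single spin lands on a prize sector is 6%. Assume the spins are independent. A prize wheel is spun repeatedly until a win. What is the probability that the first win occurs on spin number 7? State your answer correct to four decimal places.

Geometric (trials to first success), p = 0.06.
P(Y = 7) = (1−p)^6 · p = 0.68987 · 0.06 = 0.041392

0.0414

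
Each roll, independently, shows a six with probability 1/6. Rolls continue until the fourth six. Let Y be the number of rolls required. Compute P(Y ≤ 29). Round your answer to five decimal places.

Finishing within 29 rolls ⇔ at least 4 successes in the first 29. With X ~ Binomial(29, 0.166667), P(Y ≤ 29) = 1 − P(X ≤ 3).
  k=0: C(29,0)·0.166667^0·0.833333^29 = 0.0050553
  k=1: C(29,1)·0.166667^1·0.833333^28 = 0.0293205
  k=2: C(29,2)·0.166667^2·0.833333^27 = 0.0820975
  k=3: C(29,3)·0.166667^3·0.833333^26 = 0.1477755
1 − 0.2642488 = 0.7357512

0.73575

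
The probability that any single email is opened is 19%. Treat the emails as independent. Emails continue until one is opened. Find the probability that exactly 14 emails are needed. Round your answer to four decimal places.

Geometric (trials to first success), p = 0.19.
P(Y = 14) = (1−p)^13 · p = 0.064611 · 0.19 = 0.012276

0.0123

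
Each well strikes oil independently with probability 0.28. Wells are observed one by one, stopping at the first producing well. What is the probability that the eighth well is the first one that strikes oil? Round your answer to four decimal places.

0.0281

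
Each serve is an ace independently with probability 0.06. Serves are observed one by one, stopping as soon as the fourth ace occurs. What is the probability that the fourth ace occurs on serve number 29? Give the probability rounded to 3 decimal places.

0.009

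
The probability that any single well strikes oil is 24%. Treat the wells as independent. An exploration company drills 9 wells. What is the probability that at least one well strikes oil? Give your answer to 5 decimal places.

0.91541

P(at least one) = 1 − P(none) = 1 − (1 − 0.24)^9
= 1 − 0.0845906 = 0.9154094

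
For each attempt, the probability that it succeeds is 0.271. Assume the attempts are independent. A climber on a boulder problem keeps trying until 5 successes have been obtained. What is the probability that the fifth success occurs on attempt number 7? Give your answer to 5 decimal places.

Y = trial on which the fifth success occurs; negative binomial, r=5, p=0.271.
P(Y=7) = C(6,4) · p^5 · (1−p)^2
= 15 · 0.0014617 · 0.53144 = 0.0116518

0.01165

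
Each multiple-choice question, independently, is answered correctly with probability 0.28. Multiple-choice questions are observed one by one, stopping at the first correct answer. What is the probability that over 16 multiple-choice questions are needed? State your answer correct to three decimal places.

Y = number of multiple-choice questions to the first success; geometric, p = 0.28.
P(Y > 16) = P(first 16 all fail) = (1−p)^16 = 0.00522

0.005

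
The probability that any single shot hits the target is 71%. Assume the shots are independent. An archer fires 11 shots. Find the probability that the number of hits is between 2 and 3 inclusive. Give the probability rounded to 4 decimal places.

0.0034

X ~ Binomial(11, 0.71); P(2 ≤ X ≤ 3) = Σ C(11,k) p^k (1−p)^(11−k) over k:
  k=2: C(11,2)·0.71^2·0.29^9 = 0.000402
  k=3: C(11,3)·0.71^3·0.29^8 = 0.002954
Total = 0.003356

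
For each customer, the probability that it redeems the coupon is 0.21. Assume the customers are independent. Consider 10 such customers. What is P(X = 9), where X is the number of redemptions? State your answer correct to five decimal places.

0.00001

X ~ Binomial(n=10, p=0.21).
P(X=9) = C(10,9) · p^9 · (1−p)^1
= 10 · 7.9428e-07 · 0.79 = 0.0000063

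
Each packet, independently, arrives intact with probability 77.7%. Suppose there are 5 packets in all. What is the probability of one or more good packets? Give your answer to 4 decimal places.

0.9994

P(at least one) = 1 − P(none) = 1 − (1 − 0.777)^5
= 1 − 0.000551 = 0.999449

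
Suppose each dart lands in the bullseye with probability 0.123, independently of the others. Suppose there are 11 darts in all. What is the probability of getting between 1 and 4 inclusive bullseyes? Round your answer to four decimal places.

0.7571

X ~ Binomial(11, 0.123); P(1 ≤ X ≤ 4) = Σ C(11,k) p^k (1−p)^(11−k) over k:
  k=1: C(11,1)·0.123^1·0.877^10 = 0.364161
  k=2: C(11,2)·0.123^2·0.877^9 = 0.255370
  k=3: C(11,3)·0.123^3·0.877^8 = 0.107447
  k=4: C(11,4)·0.123^4·0.877^7 = 0.030139
Total = 0.757117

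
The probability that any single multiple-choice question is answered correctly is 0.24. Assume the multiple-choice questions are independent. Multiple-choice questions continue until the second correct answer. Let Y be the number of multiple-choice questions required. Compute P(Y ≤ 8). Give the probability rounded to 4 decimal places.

0.6075

Finishing within 8 multiple-choice questions ⇔ at least 2 successes in the first 8. With X ~ Binomial(8, 0.24), P(Y ≤ 8) = 1 − P(X ≤ 1).
  k=0: C(8,0)·0.24^0·0.76^8 = 0.111303
  k=1: C(8,1)·0.24^1·0.76^7 = 0.281188
1 − 0.392491 = 0.607509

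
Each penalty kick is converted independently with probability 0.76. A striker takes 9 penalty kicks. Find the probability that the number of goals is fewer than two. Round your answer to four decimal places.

0.0001

X ~ Binomial(9, 0.76); P(X ≤ 1) = Σ C(9,k) p^k (1−p)^(9−k) over k:
  k=0: C(9,0)·0.76^0·0.24^9 = 0.000003
  k=1: C(9,1)·0.76^1·0.24^8 = 0.000075
Total = 0.000078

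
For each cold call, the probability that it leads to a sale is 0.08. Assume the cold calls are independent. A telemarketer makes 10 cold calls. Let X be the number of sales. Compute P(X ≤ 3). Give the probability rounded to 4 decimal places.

X ~ Binomial(10, 0.08); P(X ≤ 3) = Σ C(10,k) p^k (1−p)^(10−k) over k:
  k=0: C(10,0)·0.08^0·0.92^10 = 0.434388
  k=1: C(10,1)·0.08^1·0.92^9 = 0.377729
  k=2: C(10,2)·0.08^2·0.92^8 = 0.147807
  k=3: C(10,3)·0.08^3·0.92^7 = 0.034274
Total = 0.994199

0.9942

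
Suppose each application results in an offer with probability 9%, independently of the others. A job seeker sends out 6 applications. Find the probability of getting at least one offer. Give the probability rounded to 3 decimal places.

P(at least one) = 1 − P(none) = 1 − (1 − 0.09)^6
= 1 − 0.56787 = 0.43213

0.432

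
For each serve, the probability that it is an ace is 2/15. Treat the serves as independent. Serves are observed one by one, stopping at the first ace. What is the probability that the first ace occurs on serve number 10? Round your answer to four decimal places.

0.0368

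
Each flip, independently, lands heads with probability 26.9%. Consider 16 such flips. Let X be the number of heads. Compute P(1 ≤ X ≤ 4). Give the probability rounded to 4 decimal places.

0.5545

X ~ Binomial(16, 0.269); P(1 ≤ X ≤ 4) = Σ C(16,k) p^k (1−p)^(16−k) over k:
  k=1: C(16,1)·0.269^1·0.731^15 = 0.039141
  k=2: C(16,2)·0.269^2·0.731^14 = 0.108026
  k=3: C(16,3)·0.269^3·0.731^13 = 0.185511
  k=4: C(16,4)·0.269^4·0.731^12 = 0.221865
Total = 0.554544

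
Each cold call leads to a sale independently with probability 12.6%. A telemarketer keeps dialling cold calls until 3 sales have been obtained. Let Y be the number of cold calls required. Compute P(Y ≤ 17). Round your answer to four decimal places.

0.3640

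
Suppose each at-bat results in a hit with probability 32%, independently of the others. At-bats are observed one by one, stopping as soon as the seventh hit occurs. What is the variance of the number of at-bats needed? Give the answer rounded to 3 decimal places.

46.484

Y = total at-bats until the seventh success; negative binomial with r=7, p=0.32.
Var(Y) = r(1−p)/p² = 7·0.68 / 0.32² = 46.48438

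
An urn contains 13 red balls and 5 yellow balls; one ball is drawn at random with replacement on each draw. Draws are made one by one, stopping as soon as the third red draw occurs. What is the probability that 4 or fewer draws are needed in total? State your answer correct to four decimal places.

0.6906

Finishing within 4 draws ⇔ at least 3 successes in the first 4. With X ~ Binomial(4, 0.722222), P(Y ≤ 4) = 1 − P(X ≤ 2).
  k=0: C(4,0)·0.722222^0·0.277778^4 = 0.005954
  k=1: C(4,1)·0.722222^1·0.277778^3 = 0.061919
  k=2: C(4,2)·0.722222^2·0.277778^2 = 0.241484
1 − 0.309356 = 0.690644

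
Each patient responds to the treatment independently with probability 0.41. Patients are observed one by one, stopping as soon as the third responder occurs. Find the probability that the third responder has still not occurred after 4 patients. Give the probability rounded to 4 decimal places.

0.8091

Needing more than 4 patients ⇔ fewer than 3 successes in the first 4. With X ~ Binomial(4, 0.41), P(Y > 4) = P(X ≤ 2).
  k=0: C(4,0)·0.41^0·0.59^4 = 0.121174
  k=1: C(4,1)·0.41^1·0.59^3 = 0.336822
  k=2: C(4,2)·0.41^2·0.59^2 = 0.351094
P(X ≤ 2) = 0.809089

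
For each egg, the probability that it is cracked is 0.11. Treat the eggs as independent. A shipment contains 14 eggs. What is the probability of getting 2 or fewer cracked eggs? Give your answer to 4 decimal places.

X ~ Binomial(14, 0.11); P(X ≤ 2) = Σ C(14,k) p^k (1−p)^(14−k) over k:
  k=0: C(14,0)·0.11^0·0.89^14 = 0.195641
  k=1: C(14,1)·0.11^1·0.89^13 = 0.338525
  k=2: C(14,2)·0.11^2·0.89^12 = 0.271961
Total = 0.806127

0.8061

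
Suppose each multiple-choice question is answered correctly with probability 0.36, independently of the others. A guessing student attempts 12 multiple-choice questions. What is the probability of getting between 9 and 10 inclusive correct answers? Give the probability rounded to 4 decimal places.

X ~ Binomial(12, 0.36); P(9 ≤ X ≤ 10) = Σ C(12,k) p^k (1−p)^(12−k) over k:
  k=9: C(12,9)·0.36^9·0.64^3 = 0.005857
  k=10: C(12,10)·0.36^10·0.64^2 = 0.000988
Total = 0.006846

0.0068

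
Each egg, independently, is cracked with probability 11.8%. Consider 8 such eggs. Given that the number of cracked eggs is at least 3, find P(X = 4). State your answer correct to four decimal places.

0.1410

X ~ Binomial(8, 0.118). Want P(X=4 | X≥3) = P(X=4) / P(X≥3).
P(X=4) = C(8,4)·0.118^4·0.882^4 = 0.008213
P(X≥3) = 1 − 0.366226 − 0.391969 − 0.183541 = 0.058264
Ratio = 0.008213 / 0.058264 = 0.140962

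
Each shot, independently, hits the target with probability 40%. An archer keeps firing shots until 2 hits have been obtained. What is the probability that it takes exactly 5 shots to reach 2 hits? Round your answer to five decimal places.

0.13824

Y = trial on which the second success occurs; negative binomial, r=2, p=0.40.
P(Y=5) = C(4,1) · p^2 · (1−p)^3
= 4 · 0.16 · 0.216 = 0.1382400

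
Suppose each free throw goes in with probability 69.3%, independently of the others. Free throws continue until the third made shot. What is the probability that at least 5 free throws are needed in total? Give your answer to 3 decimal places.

Needing more than 4 free throws ⇔ fewer than 3 successes in the first 4. With X ~ Binomial(4, 0.693), P(Y > 4) = P(X ≤ 2).
  k=0: C(4,0)·0.693^0·0.307^4 = 0.00888
  k=1: C(4,1)·0.693^1·0.307^3 = 0.08021
  k=2: C(4,2)·0.693^2·0.307^2 = 0.27158
P(X ≤ 2) = 0.36067

0.361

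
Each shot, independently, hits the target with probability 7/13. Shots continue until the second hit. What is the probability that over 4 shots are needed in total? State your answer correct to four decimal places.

Needing more than 4 shots ⇔ fewer than 2 successes in the first 4. With X ~ Binomial(4, 0.538462), P(Y > 4) = P(X ≤ 1).
  k=0: C(4,0)·0.538462^0·0.461538^4 = 0.045377
  k=1: C(4,1)·0.538462^1·0.461538^3 = 0.211757
P(X ≤ 1) = 0.257134

0.2571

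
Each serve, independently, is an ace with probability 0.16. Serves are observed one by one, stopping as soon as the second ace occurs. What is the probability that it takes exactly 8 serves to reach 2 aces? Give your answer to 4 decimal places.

Y = trial on which the second success occurs; negative binomial, r=2, p=0.16.
P(Y=8) = C(7,1) · p^2 · (1−p)^6
= 7 · 0.0256 · 0.3513 = 0.062953

0.0630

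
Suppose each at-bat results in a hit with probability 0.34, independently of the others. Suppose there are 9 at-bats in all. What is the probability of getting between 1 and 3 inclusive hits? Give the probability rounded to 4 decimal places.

X ~ Binomial(9, 0.34); P(1 ≤ X ≤ 3) = Σ C(9,k) p^k (1−p)^(9−k) over k:
  k=1: C(9,1)·0.34^1·0.66^8 = 0.110172
  k=2: C(9,2)·0.34^2·0.66^7 = 0.227022
  k=3: C(9,3)·0.34^3·0.66^6 = 0.272885
Total = 0.610079

0.6101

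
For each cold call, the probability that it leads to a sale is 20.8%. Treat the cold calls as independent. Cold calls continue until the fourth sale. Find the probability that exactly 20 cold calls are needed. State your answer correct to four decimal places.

Y = trial on which the fourth success occurs; negative binomial, r=4, p=0.208.
P(Y=20) = C(19,3) · p^4 · (1−p)^16
= 969 · 0.0018718 · 0.023966 = 0.043469

0.0435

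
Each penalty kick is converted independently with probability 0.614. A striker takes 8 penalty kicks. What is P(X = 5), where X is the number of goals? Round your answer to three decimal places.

0.281

X ~ Binomial(n=8, p=0.614).
P(X=5) = C(8,5) · p^5 · (1−p)^3
= 56 · 0.087265 · 0.057512 = 0.28106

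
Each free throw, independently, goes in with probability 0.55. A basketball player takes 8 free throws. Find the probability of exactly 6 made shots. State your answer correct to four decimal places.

0.1569

X ~ Binomial(n=8, p=0.55).
P(X=6) = C(8,6) · p^6 · (1−p)^2
= 28 · 0.027681 · 0.2025 = 0.156949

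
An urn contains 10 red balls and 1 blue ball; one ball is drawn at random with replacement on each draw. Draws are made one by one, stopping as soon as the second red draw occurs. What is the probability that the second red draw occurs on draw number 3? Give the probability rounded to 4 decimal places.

0.1503

Y = trial on which the second success occurs; negative binomial, r=2, p=0.909091.
P(Y=3) = C(2,1) · p^2 · (1−p)^1
= 2 · 0.82645 · 0.090909 = 0.150263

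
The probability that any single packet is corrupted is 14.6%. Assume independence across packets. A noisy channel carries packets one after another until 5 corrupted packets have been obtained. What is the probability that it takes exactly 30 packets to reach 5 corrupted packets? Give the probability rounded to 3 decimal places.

0.030

Y = trial on which the fifth success occurs; negative binomial, r=5, p=0.146.
P(Y=30) = C(29,4) · p^5 · (1−p)^25
= 23751 · 6.6338e-05 · 0.01934 = 0.03047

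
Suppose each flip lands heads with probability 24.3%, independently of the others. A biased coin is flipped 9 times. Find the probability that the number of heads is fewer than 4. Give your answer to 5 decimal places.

X ~ Binomial(9, 0.243); P(X ≤ 3) = Σ C(9,k) p^k (1−p)^(9−k) over k:
  k=0: C(9,0)·0.243^0·0.757^9 = 0.0816325
  k=1: C(9,1)·0.243^1·0.757^8 = 0.2358391
  k=2: C(9,2)·0.243^2·0.757^7 = 0.3028212
  k=3: C(9,3)·0.243^3·0.757^6 = 0.2268158
Total = 0.8471086

0.84711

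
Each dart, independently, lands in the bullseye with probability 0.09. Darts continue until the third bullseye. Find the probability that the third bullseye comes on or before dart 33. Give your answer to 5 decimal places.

0.58043

Finishing within 33 darts ⇔ at least 3 successes in the first 33. With X ~ Binomial(33, 0.09), P(Y ≤ 33) = 1 − P(X ≤ 2).
  k=0: C(33,0)·0.09^0·0.91^33 = 0.0445006
  k=1: C(33,1)·0.09^1·0.91^32 = 0.1452382
  k=2: C(33,2)·0.09^2·0.91^31 = 0.2298276
1 − 0.4195664 = 0.5804336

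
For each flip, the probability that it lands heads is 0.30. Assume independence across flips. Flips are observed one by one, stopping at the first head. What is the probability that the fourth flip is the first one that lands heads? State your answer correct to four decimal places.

Geometric (trials to first success), p = 0.30.
P(Y = 4) = (1−p)^3 · p = 0.343 · 0.30 = 0.102900

0.1029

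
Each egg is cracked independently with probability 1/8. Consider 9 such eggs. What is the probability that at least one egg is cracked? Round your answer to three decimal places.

0.699

P(at least one) = 1 − P(none) = 1 − (1 − 0.125)^9
= 1 − 0.30066 = 0.69934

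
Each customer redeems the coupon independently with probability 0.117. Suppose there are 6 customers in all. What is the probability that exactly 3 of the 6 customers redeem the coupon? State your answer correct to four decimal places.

0.0221

X ~ Binomial(n=6, p=0.117).
P(X=3) = C(6,3) · p^3 · (1−p)^3
= 20 · 0.0016016 · 0.68847 = 0.022053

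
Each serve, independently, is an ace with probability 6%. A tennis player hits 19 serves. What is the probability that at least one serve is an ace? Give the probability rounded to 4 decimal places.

0.6914

P(at least one) = 1 − P(none) = 1 − (1 − 0.06)^19
= 1 − 0.308624 = 0.691376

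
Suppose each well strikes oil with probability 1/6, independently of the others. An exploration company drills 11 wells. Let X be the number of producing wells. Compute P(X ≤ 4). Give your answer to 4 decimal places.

X ~ Binomial(11, 0.166667); P(X ≤ 4) = Σ C(11,k) p^k (1−p)^(11−k) over k:
  k=0: C(11,0)·0.166667^0·0.833333^11 = 0.134588
  k=1: C(11,1)·0.166667^1·0.833333^10 = 0.296094
  k=2: C(11,2)·0.166667^2·0.833333^9 = 0.296094
  k=3: C(11,3)·0.166667^3·0.833333^8 = 0.177656
  k=4: C(11,4)·0.166667^4·0.833333^7 = 0.071062
Total = 0.975494

0.9755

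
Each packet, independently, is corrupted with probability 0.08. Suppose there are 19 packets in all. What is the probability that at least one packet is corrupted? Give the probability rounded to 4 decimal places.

P(at least one) = 1 − P(none) = 1 − (1 − 0.08)^19
= 1 − 0.205101 = 0.794899

0.7949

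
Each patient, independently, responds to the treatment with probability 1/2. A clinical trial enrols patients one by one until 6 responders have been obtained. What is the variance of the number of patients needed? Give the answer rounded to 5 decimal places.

12.00000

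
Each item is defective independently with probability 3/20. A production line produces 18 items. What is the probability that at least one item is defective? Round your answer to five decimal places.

0.94635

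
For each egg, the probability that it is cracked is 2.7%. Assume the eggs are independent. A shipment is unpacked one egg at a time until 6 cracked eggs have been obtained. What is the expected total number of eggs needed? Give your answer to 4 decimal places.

Y = total eggs until the sixth success; negative binomial with r=6, p=0.027.
E[Y] = r / p = 6 / 0.027 = 222.222222

222.2222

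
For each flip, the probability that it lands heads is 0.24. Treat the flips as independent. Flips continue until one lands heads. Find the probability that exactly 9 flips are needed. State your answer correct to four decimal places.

0.0267

Geometric (trials to first success), p = 0.24.
P(Y = 9) = (1−p)^8 · p = 0.1113 · 0.24 = 0.026713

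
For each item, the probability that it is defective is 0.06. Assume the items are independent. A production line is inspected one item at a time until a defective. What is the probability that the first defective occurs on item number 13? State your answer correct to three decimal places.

Geometric (trials to first success), p = 0.06.
P(Y = 13) = (1−p)^12 · p = 0.47592 · 0.06 = 0.02856

0.029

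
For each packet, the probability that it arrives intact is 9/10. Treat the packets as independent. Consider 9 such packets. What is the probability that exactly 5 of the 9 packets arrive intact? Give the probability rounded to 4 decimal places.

X ~ Binomial(n=9, p=0.90).
P(X=5) = C(9,5) · p^5 · (1−p)^4
= 126 · 0.59049 · 0.0001 = 0.007440

0.0074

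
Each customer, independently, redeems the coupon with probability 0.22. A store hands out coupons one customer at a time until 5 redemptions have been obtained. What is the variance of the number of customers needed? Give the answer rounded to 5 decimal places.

80.57851

Y = total customers until the fifth success; negative binomial with r=5, p=0.22.
Var(Y) = r(1−p)/p² = 5·0.78 / 0.22² = 80.5785124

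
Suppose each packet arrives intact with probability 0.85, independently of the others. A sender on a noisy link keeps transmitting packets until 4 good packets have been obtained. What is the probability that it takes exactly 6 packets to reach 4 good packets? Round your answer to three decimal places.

Y = trial on which the fourth success occurs; negative binomial, r=4, p=0.85.
P(Y=6) = C(5,3) · p^4 · (1−p)^2
= 10 · 0.52201 · 0.0225 = 0.11745

0.117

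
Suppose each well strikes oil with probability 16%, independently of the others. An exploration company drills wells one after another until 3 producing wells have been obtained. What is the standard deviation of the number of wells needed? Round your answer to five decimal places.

9.92157

Y = total wells until the third success; negative binomial with r=3, p=0.16.
SD(Y) = √[r(1−p)/p²] = √(98.4375000) = 9.9215674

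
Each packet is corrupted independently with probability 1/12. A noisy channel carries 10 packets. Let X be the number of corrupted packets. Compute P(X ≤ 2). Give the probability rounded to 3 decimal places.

X ~ Binomial(10, 0.083333); P(X ≤ 2) = Σ C(10,k) p^k (1−p)^(10−k) over k:
  k=0: C(10,0)·0.083333^0·0.916667^10 = 0.41890
  k=1: C(10,1)·0.083333^1·0.916667^9 = 0.38082
  k=2: C(10,2)·0.083333^2·0.916667^8 = 0.15579
Total = 0.95552

0.956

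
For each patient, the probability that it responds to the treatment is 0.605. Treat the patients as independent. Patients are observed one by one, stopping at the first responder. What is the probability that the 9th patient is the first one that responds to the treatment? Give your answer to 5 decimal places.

Geometric (trials to first success), p = 0.605.
P(Y = 9) = (1−p)^8 · p = 0.00059262 · 0.605 = 0.0003585

0.00036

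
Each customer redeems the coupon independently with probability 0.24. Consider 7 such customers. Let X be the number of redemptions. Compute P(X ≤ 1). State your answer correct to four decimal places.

0.4702

X ~ Binomial(7, 0.24); P(X ≤ 1) = Σ C(7,k) p^k (1−p)^(7−k) over k:
  k=0: C(7,0)·0.24^0·0.76^7 = 0.146452
  k=1: C(7,1)·0.24^1·0.76^6 = 0.323736
Total = 0.470188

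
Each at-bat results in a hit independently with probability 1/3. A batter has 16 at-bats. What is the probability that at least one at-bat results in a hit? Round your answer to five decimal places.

0.99848

P(at least one) = 1 − P(none) = 1 − (1 − 0.333333)^16
= 1 − 0.0015224 = 0.9984776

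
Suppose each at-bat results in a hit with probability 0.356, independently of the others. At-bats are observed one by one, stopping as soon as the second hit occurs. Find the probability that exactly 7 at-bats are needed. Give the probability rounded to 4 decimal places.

Y = trial on which the second success occurs; negative binomial, r=2, p=0.356.
P(Y=7) = C(6,1) · p^2 · (1−p)^5
= 6 · 0.12674 · 0.11077 = 0.084233

0.0842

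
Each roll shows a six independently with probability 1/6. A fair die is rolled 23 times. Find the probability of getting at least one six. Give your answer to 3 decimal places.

0.985

P(at least one) = 1 − P(none) = 1 − (1 − 0.166667)^23
= 1 − 0.01509 = 0.98491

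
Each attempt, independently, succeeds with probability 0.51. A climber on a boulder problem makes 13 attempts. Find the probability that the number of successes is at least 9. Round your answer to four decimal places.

X ~ Binomial(13, 0.51); P(X ≥ 9) = Σ C(13,k) p^k (1−p)^(13−k) over k:
  k=9: C(13,9)·0.51^9·0.49^4 = 0.096210
  k=10: C(13,10)·0.51^10·0.49^3 = 0.040055
  k=11: C(13,11)·0.51^11·0.49^2 = 0.011370
  k=12: C(13,12)·0.51^12·0.49^1 = 0.001972
  k=13: C(13,13)·0.51^13·0.49^0 = 0.000158
Total = 0.149766

0.1498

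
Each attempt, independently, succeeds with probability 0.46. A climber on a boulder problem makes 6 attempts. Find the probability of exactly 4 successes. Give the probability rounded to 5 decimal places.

X ~ Binomial(n=6, p=0.46).
P(X=4) = C(6,4) · p^4 · (1−p)^2
= 15 · 0.044775 · 0.2916 = 0.1958439

0.19584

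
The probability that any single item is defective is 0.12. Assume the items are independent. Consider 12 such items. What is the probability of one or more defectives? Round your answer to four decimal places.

0.7843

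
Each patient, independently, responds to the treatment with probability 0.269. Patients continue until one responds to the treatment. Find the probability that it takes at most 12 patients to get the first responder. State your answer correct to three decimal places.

Y = number of patients to the first success; geometric, p = 0.269.
P(Y ≤ 12) = 1 − (1−p)^12 = 1 − 0.02328 = 0.97672

0.977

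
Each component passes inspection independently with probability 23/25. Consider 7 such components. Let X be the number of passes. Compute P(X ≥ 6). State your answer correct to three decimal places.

0.897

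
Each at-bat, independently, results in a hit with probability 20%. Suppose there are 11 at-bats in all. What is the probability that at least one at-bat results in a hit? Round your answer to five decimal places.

P(at least one) = 1 − P(none) = 1 − (1 − 0.20)^11
= 1 − 0.0858993 = 0.9141007

0.91410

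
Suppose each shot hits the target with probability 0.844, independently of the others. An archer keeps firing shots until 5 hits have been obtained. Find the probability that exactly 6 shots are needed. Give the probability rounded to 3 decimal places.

Y = trial on which the fifth success occurs; negative binomial, r=5, p=0.844.
P(Y=6) = C(5,4) · p^5 · (1−p)^1
= 5 · 0.42826 · 0.156 = 0.33405

0.334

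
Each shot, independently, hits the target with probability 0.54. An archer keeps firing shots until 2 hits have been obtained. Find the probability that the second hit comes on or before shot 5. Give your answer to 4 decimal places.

Finishing within 5 shots ⇔ at least 2 successes in the first 5. With X ~ Binomial(5, 0.54), P(Y ≤ 5) = 1 − P(X ≤ 1).
  k=0: C(5,0)·0.54^0·0.46^5 = 0.020596
  k=1: C(5,1)·0.54^1·0.46^4 = 0.120891
1 − 0.141488 = 0.858512

0.8585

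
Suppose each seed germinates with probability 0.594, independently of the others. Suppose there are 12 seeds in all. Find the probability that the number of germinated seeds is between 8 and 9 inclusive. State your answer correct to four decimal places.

X ~ Binomial(12, 0.594); P(8 ≤ X ≤ 9) = Σ C(12,k) p^k (1−p)^(12−k) over k:
  k=8: C(12,8)·0.594^8·0.406^4 = 0.208450
  k=9: C(12,9)·0.594^9·0.406^3 = 0.135544
Total = 0.343993

0.3440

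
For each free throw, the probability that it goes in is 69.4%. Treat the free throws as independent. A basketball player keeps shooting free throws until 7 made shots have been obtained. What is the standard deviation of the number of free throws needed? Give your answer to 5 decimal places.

Y = total free throws until the seventh success; negative binomial with r=7, p=0.694.
SD(Y) = √[r(1−p)/p²] = √(4.4473420) = 2.1088722

2.10887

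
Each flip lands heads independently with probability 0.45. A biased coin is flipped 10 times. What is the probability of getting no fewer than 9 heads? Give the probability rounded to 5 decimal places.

X ~ Binomial(10, 0.45); P(X ≥ 9) = Σ C(10,k) p^k (1−p)^(10−k) over k:
  k=9: C(10,9)·0.45^9·0.55^1 = 0.0041617
  k=10: C(10,10)·0.45^10·0.55^0 = 0.0003405
Total = 0.0045022

0.00450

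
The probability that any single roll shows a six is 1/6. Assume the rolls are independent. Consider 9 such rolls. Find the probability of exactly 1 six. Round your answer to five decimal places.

X ~ Binomial(n=9, p=0.166667).
P(X=1) = C(9,1) · p^1 · (1−p)^8
= 9 · 0.16667 · 0.23257 = 0.3488521

0.34885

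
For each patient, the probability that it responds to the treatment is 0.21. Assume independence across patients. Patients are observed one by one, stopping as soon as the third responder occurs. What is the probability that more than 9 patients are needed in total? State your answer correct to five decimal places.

Needing more than 9 patients ⇔ fewer than 3 successes in the first 9. With X ~ Binomial(9, 0.21), P(Y > 9) = P(X ≤ 2).
  k=0: C(9,0)·0.21^0·0.79^9 = 0.1198516
  k=1: C(9,1)·0.21^1·0.79^8 = 0.2867336
  k=2: C(9,2)·0.21^2·0.79^7 = 0.3048813
P(X ≤ 2) = 0.7114664

0.71147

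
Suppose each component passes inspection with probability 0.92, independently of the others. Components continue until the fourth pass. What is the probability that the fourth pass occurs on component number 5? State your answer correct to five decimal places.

Y = trial on which the fourth success occurs; negative binomial, r=4, p=0.92.
P(Y=5) = C(4,3) · p^4 · (1−p)^1
= 4 · 0.71639 · 0.08 = 0.2292457

0.22925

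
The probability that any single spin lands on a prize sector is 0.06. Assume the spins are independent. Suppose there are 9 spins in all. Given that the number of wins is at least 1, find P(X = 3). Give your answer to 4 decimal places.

X ~ Binomial(9, 0.06). Want P(X=3 | X≥1) = P(X=3) / P(X≥1).
P(X=3) = C(9,3)·0.06^3·0.94^6 = 0.012517
P(X≥1) = 1 − 0.572995 = 0.427005
Ratio = 0.012517 / 0.427005 = 0.029313

0.0293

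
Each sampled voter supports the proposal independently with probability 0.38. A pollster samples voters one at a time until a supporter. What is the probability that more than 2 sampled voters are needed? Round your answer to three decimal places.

Y = number of sampled voters to the first success; geometric, p = 0.38.
P(Y > 2) = P(first 2 all fail) = (1−p)^2 = 0.38440

0.384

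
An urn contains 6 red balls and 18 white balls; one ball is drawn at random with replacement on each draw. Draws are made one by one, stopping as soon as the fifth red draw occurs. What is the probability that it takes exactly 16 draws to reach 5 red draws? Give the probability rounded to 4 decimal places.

Y = trial on which the fifth success occurs; negative binomial, r=5, p=0.25.
P(Y=16) = C(15,4) · p^5 · (1−p)^11
= 1365 · 0.00097656 · 0.042235 = 0.056300

0.0563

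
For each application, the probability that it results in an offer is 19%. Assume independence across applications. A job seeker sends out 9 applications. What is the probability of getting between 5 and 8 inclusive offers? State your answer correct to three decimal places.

X ~ Binomial(9, 0.19); P(5 ≤ X ≤ 8) = Σ C(9,k) p^k (1−p)^(9−k) over k:
  k=5: C(9,5)·0.19^5·0.81^4 = 0.01343
  k=6: C(9,6)·0.19^6·0.81^3 = 0.00210
  k=7: C(9,7)·0.19^7·0.81^2 = 0.00021
  k=8: C(9,8)·0.19^8·0.81^1 = 0.00001
Total = 0.01575

0.016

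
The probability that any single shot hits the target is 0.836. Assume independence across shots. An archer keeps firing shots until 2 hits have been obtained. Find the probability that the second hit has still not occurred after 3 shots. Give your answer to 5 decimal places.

Needing more than 3 shots ⇔ fewer than 2 successes in the first 3. With X ~ Binomial(3, 0.836), P(Y > 3) = P(X ≤ 1).
  k=0: C(3,0)·0.836^0·0.164^3 = 0.0044109
  k=1: C(3,1)·0.836^1·0.164^2 = 0.0674552
P(X ≤ 1) = 0.0718661

0.07187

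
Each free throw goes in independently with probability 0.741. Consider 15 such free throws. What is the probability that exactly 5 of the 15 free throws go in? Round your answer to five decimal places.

0.00091

X ~ Binomial(n=15, p=0.741).
P(X=5) = C(15,5) · p^5 · (1−p)^10
= 3003 · 0.2234 · 1.3583e-06 = 0.0009113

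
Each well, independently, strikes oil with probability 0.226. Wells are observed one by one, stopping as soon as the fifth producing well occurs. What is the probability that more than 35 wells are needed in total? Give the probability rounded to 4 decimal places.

0.0773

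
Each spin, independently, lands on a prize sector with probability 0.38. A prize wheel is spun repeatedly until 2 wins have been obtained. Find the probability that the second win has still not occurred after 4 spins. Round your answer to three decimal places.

Needing more than 4 spins ⇔ fewer than 2 successes in the first 4. With X ~ Binomial(4, 0.38), P(Y > 4) = P(X ≤ 1).
  k=0: C(4,0)·0.38^0·0.62^4 = 0.14776
  k=1: C(4,1)·0.38^1·0.62^3 = 0.36226
P(X ≤ 1) = 0.51002

0.510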